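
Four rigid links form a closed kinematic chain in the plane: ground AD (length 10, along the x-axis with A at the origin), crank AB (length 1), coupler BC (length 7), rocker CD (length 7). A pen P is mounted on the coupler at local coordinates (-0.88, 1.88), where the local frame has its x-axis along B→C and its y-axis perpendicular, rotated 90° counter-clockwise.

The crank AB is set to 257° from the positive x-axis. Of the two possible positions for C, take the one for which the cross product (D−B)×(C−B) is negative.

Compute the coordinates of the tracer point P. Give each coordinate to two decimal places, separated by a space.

0.22 1.05

A=(0,0), D=(10.00,0)
B = A + 1.00·(cos257°, sin257°) = (-0.2250, -0.9744)
|BD| = 10.2713
circle(B,7.00) ∩ circle(D,7.00): a=5.1356, h=4.7566
  candidates: C₊=(4.4363,4.2480) cross=48.856; C₋=(5.3388,-5.2223) cross=-48.856
  mode - wants cross < 0 → take C=(5.3388,-5.2223) (cross=-48.856)
ex = (C−B)/|BC| = (0.7948,-0.6069); ey = (0.6069,0.7948)
P = B + -0.88·ex + 1.88·ey = (0.2165,1.0539)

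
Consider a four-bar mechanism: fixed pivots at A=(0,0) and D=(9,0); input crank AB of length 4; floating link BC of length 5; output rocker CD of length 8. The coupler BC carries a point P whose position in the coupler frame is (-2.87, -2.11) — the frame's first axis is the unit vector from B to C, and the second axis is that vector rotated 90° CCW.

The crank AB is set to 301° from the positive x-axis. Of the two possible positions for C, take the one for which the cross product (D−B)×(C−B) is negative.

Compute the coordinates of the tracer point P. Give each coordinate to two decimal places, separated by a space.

A=(0,0), D=(9.00,0)
B = A + 4.00·(cos301°, sin301°) = (2.0602, -3.4287)
|BD| = 7.7406
circle(B,5.00) ∩ circle(D,8.00): a=1.3511, h=4.8140
  candidates: C₊=(1.1392,1.4858) cross=37.263; C₋=(5.4038,-7.1462) cross=-37.263
  mode - wants cross < 0 → take C=(5.4038,-7.1462) (cross=-37.263)
ex = (C−B)/|BC| = (0.6687,-0.7435); ey = (0.7435,0.6687)
P = B + -2.87·ex + -2.11·ey = (-1.4279,-2.7059)

-1.43 -2.71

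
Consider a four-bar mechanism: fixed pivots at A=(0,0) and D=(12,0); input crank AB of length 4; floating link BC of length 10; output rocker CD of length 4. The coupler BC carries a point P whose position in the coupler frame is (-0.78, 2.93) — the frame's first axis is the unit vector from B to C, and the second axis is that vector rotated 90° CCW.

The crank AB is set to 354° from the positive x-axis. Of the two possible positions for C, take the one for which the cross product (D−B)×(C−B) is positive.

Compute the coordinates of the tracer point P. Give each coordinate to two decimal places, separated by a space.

2.02 1.89

A=(0,0), D=(12.00,0)
B = A + 4.00·(cos354°, sin354°) = (3.9781, -0.4181)
|BD| = 8.0328
circle(B,10.00) ∩ circle(D,4.00): a=9.2450, h=3.8119
  candidates: C₊=(13.0121,3.8698) cross=30.620; C₋=(13.4089,-3.7436) cross=-30.620
  mode + wants cross > 0 → take C=(13.0121,3.8698) (cross=30.620)
ex = (C−B)/|BC| = (0.9034,0.4288); ey = (-0.4288,0.9034)
P = B + -0.78·ex + 2.93·ey = (2.0171,1.8944)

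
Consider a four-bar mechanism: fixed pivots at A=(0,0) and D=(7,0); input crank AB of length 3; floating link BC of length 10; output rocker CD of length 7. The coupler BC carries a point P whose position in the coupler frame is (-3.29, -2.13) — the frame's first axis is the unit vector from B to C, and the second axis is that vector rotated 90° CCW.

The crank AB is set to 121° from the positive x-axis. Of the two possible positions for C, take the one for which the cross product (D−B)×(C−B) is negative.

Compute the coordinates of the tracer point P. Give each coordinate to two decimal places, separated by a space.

-5.04 4.34

A=(0,0), D=(7.00,0)
B = A + 3.00·(cos121°, sin121°) = (-1.5451, 2.5715)
|BD| = 8.9237
circle(B,10.00) ∩ circle(D,7.00): a=7.3194, h=6.8137
  candidates: C₊=(7.4273,6.9869) cross=60.803; C₋=(3.5003,-6.0624) cross=-60.803
  mode - wants cross < 0 → take C=(3.5003,-6.0624) (cross=-60.803)
ex = (C−B)/|BC| = (0.5045,-0.8634); ey = (0.8634,0.5045)
P = B + -3.29·ex + -2.13·ey = (-5.0441,4.3374)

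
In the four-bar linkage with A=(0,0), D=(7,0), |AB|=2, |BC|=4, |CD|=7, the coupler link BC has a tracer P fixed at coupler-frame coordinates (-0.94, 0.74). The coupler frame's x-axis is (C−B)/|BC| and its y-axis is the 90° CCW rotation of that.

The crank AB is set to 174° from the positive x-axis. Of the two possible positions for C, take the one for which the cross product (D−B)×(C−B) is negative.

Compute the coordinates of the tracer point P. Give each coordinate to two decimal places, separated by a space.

A=(0,0), D=(7.00,0)
B = A + 2.00·(cos174°, sin174°) = (-1.9890, 0.2091)
|BD| = 8.9915
circle(B,4.00) ∩ circle(D,7.00): a=2.6607, h=2.9868
  candidates: C₊=(0.7403,3.1332) cross=26.856; C₋=(0.6015,-2.8388) cross=-26.856
  mode - wants cross < 0 → take C=(0.6015,-2.8388) (cross=-26.856)
ex = (C−B)/|BC| = (0.6476,-0.7620); ey = (0.7620,0.6476)
P = B + -0.94·ex + 0.74·ey = (-2.0340,1.4045)

-2.03 1.40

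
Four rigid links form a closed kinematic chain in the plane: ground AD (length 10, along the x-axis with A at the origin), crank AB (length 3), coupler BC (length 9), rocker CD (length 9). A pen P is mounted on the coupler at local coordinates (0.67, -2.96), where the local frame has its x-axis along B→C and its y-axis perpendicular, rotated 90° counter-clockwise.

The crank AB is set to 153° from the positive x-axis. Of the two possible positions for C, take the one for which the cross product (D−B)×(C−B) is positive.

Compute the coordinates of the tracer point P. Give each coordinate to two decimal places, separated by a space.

A=(0,0), D=(10.00,0)
B = A + 3.00·(cos153°, sin153°) = (-2.6730, 1.3620)
|BD| = 12.7460
circle(B,9.00) ∩ circle(D,9.00): a=6.3730, h=6.3549
  candidates: C₊=(4.3425,6.9995) cross=81.000; C₋=(2.9844,-5.6375) cross=-81.000
  mode + wants cross > 0 → take C=(4.3425,6.9995) (cross=81.000)
ex = (C−B)/|BC| = (0.7795,0.6264); ey = (-0.6264,0.7795)
P = B + 0.67·ex + -2.96·ey = (-0.2966,-0.5257)

-0.30 -0.53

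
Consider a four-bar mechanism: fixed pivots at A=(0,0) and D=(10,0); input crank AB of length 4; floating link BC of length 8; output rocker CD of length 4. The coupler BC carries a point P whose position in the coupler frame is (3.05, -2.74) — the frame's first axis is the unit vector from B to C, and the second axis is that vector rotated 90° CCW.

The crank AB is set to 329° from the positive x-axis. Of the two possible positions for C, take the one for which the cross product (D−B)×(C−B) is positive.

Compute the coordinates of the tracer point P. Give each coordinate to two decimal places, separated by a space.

A=(0,0), D=(10.00,0)
B = A + 4.00·(cos329°, sin329°) = (3.4287, -2.0602)
|BD| = 6.8867
circle(B,8.00) ∩ circle(D,4.00): a=6.9283, h=3.9998
  candidates: C₊=(8.8432,3.8291) cross=27.545; C₋=(11.2363,-3.8042) cross=-27.545
  mode + wants cross > 0 → take C=(8.8432,3.8291) (cross=27.545)
ex = (C−B)/|BC| = (0.6768,0.7362); ey = (-0.7362,0.6768)
P = B + 3.05·ex + -2.74·ey = (7.5100,-1.6694)

7.51 -1.67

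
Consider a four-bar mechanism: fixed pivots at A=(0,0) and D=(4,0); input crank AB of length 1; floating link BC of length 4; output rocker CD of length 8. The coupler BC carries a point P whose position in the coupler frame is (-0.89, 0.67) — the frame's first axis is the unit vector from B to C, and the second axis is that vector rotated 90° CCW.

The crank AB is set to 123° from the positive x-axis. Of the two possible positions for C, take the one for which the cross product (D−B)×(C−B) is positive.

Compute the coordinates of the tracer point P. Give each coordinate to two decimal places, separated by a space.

-0.57 -0.28

A=(0,0), D=(4.00,0)
B = A + 1.00·(cos123°, sin123°) = (-0.5446, 0.8387)
|BD| = 4.6214
circle(B,4.00) ∩ circle(D,8.00): a=-2.8826, h=2.7732
  candidates: C₊=(-2.8761,4.0890) cross=12.816; C₋=(-3.8826,-1.3654) cross=-12.816
  mode + wants cross > 0 → take C=(-2.8761,4.0890) (cross=12.816)
ex = (C−B)/|BC| = (-0.5829,0.8126); ey = (-0.8126,-0.5829)
P = B + -0.89·ex + 0.67·ey = (-0.5703,-0.2750)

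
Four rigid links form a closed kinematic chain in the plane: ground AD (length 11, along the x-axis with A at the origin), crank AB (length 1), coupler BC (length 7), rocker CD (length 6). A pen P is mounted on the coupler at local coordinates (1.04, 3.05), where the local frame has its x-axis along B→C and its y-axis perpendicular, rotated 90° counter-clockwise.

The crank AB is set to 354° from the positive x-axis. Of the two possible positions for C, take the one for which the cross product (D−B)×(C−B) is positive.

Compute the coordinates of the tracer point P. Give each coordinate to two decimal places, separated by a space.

A=(0,0), D=(11.00,0)
B = A + 1.00·(cos354°, sin354°) = (0.9945, -0.1045)
|BD| = 10.0060
circle(B,7.00) ∩ circle(D,6.00): a=5.6526, h=4.1289
  candidates: C₊=(6.6037,4.0832) cross=41.314; C₋=(6.6900,-4.1742) cross=-41.314
  mode + wants cross > 0 → take C=(6.6037,4.0832) (cross=41.314)
ex = (C−B)/|BC| = (0.8013,0.5982); ey = (-0.5982,0.8013)
P = B + 1.04·ex + 3.05·ey = (0.0032,2.9616)

0.00 2.96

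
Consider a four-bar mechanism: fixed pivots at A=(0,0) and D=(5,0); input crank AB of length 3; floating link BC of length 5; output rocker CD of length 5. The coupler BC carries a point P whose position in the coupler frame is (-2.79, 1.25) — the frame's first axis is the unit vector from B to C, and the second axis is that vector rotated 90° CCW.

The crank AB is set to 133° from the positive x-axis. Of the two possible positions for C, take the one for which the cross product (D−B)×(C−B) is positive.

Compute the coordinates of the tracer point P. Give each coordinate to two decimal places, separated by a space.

A=(0,0), D=(5.00,0)
B = A + 3.00·(cos133°, sin133°) = (-2.0460, 2.1941)
|BD| = 7.3797
circle(B,5.00) ∩ circle(D,5.00): a=3.6898, h=3.3742
  candidates: C₊=(2.4802,4.3186) cross=24.900; C₋=(0.4738,-2.1246) cross=-24.900
  mode + wants cross > 0 → take C=(2.4802,4.3186) (cross=24.900)
ex = (C−B)/|BC| = (0.9052,0.4249); ey = (-0.4249,0.9052)
P = B + -2.79·ex + 1.25·ey = (-5.1027,2.1401)

-5.10 2.14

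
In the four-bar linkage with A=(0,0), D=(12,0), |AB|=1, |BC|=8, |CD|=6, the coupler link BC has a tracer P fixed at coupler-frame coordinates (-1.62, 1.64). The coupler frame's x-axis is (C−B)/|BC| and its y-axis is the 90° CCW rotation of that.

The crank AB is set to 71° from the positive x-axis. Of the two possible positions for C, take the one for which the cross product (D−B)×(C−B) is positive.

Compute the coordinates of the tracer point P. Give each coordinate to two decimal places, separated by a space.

-1.81 1.80

A=(0,0), D=(12.00,0)
B = A + 1.00·(cos71°, sin71°) = (0.3256, 0.9455)
|BD| = 11.7127
circle(B,8.00) ∩ circle(D,6.00): a=7.0516, h=3.7782
  candidates: C₊=(7.6592,4.1421) cross=44.253; C₋=(7.0492,-3.3896) cross=-44.253
  mode + wants cross > 0 → take C=(7.6592,4.1421) (cross=44.253)
ex = (C−B)/|BC| = (0.9167,0.3996); ey = (-0.3996,0.9167)
P = B + -1.62·ex + 1.64·ey = (-1.8148,1.8016)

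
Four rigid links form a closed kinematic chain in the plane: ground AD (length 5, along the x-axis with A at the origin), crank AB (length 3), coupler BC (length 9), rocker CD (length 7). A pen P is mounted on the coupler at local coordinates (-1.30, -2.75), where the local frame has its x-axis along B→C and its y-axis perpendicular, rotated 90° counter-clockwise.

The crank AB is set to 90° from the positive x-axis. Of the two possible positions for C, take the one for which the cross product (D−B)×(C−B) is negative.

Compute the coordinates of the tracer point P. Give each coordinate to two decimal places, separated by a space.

A=(0,0), D=(5.00,0)
B = A + 3.00·(cos90°, sin90°) = (0.0000, 3.0000)
|BD| = 5.8310
circle(B,9.00) ∩ circle(D,7.00): a=5.6595, h=6.9979
  candidates: C₊=(8.4533,6.0889) cross=40.804; C₋=(1.2526,-5.9124) cross=-40.804
  mode - wants cross < 0 → take C=(1.2526,-5.9124) (cross=-40.804)
ex = (C−B)/|BC| = (0.1392,-0.9903); ey = (0.9903,0.1392)
P = B + -1.30·ex + -2.75·ey = (-2.9042,3.9046)

-2.90 3.90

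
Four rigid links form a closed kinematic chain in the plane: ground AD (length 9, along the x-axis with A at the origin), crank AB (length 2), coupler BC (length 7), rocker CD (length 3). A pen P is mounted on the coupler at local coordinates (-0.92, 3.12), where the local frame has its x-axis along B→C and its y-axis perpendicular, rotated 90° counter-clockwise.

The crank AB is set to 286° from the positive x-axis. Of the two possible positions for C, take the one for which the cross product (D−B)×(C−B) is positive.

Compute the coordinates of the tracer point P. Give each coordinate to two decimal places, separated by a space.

A=(0,0), D=(9.00,0)
B = A + 2.00·(cos286°, sin286°) = (0.5513, -1.9225)
|BD| = 8.6647
circle(B,7.00) ∩ circle(D,3.00): a=6.6406, h=2.2142
  candidates: C₊=(6.5350,1.7099) cross=19.186; C₋=(7.5176,-2.6082) cross=-19.186
  mode + wants cross > 0 → take C=(6.5350,1.7099) (cross=19.186)
ex = (C−B)/|BC| = (0.8548,0.5189); ey = (-0.5189,0.8548)
P = B + -0.92·ex + 3.12·ey = (-1.8542,0.2671)

-1.85 0.27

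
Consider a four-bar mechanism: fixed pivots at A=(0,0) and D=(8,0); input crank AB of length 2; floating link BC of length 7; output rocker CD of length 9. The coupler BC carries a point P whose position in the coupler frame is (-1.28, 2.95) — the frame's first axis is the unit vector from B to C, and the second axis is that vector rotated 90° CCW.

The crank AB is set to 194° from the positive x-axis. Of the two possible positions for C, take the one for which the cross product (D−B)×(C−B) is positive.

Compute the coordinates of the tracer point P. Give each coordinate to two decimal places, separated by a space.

A=(0,0), D=(8.00,0)
B = A + 2.00·(cos194°, sin194°) = (-1.9406, -0.4838)
|BD| = 9.9524
circle(B,7.00) ∩ circle(D,9.00): a=3.3685, h=6.1362
  candidates: C₊=(1.1256,5.8089) cross=61.070; C₋=(1.7223,-6.4490) cross=-61.070
  mode + wants cross > 0 → take C=(1.1256,5.8089) (cross=61.070)
ex = (C−B)/|BC| = (0.4380,0.8990); ey = (-0.8990,0.4380)
P = B + -1.28·ex + 2.95·ey = (-5.1532,-0.3423)

-5.15 -0.34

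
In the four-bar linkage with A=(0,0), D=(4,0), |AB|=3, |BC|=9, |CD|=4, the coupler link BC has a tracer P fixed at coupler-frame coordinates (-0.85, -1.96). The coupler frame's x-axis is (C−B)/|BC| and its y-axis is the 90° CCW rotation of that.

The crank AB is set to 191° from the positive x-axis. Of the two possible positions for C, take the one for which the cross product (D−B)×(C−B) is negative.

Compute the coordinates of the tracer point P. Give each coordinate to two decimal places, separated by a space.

A=(0,0), D=(4.00,0)
B = A + 3.00·(cos191°, sin191°) = (-2.9449, -0.5724)
|BD| = 6.9684
circle(B,9.00) ∩ circle(D,4.00): a=8.1481, h=3.8221
  candidates: C₊=(4.8617,3.9061) cross=26.634; C₋=(5.4897,-3.7123) cross=-26.634
  mode - wants cross < 0 → take C=(5.4897,-3.7123) (cross=-26.634)
ex = (C−B)/|BC| = (0.9372,-0.3489); ey = (0.3489,0.9372)
P = B + -0.85·ex + -1.96·ey = (-4.4253,-2.1127)

-4.43 -2.11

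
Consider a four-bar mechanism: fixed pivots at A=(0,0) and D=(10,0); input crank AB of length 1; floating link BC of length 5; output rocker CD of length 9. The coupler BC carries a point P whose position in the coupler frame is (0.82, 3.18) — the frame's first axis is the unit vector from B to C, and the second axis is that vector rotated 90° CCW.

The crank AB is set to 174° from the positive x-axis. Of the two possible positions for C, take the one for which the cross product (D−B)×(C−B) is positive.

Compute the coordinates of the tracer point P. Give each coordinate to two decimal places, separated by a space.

A=(0,0), D=(10.00,0)
B = A + 1.00·(cos174°, sin174°) = (-0.9945, 0.1045)
|BD| = 10.9950
circle(B,5.00) ∩ circle(D,9.00): a=2.9509, h=4.0364
  candidates: C₊=(1.9946,4.1126) cross=44.380; C₋=(1.9179,-3.9597) cross=-44.380
  mode + wants cross > 0 → take C=(1.9946,4.1126) (cross=44.380)
ex = (C−B)/|BC| = (0.5978,0.8016); ey = (-0.8016,0.5978)
P = B + 0.82·ex + 3.18·ey = (-3.0535,2.6630)

-3.05 2.66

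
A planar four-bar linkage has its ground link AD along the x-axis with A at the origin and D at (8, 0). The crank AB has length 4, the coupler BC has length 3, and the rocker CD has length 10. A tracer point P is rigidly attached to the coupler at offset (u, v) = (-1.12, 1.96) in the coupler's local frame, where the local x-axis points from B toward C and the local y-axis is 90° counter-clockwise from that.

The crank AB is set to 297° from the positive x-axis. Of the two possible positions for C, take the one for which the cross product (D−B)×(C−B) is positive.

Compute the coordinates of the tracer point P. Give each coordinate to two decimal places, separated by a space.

A=(0,0), D=(8.00,0)
B = A + 4.00·(cos297°, sin297°) = (1.8160, -3.5640)
|BD| = 7.1375
circle(B,3.00) ∩ circle(D,10.00): a=-2.8060, h=1.0614
  candidates: C₊=(-1.1451,-4.0455) cross=7.576; C₋=(-0.0852,-5.8847) cross=-7.576
  mode + wants cross > 0 → take C=(-1.1451,-4.0455) (cross=7.576)
ex = (C−B)/|BC| = (-0.9870,-0.1605); ey = (0.1605,-0.9870)
P = B + -1.12·ex + 1.96·ey = (3.2360,-5.3189)

3.24 -5.32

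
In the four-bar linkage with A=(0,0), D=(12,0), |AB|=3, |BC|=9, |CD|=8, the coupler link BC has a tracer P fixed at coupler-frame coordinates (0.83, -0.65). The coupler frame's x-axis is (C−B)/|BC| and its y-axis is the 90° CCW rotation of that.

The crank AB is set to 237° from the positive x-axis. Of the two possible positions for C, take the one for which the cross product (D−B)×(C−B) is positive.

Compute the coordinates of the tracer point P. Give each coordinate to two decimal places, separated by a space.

A=(0,0), D=(12.00,0)
B = A + 3.00·(cos237°, sin237°) = (-1.6339, -2.5160)
|BD| = 13.8641
circle(B,9.00) ∩ circle(D,8.00): a=7.5452, h=4.9062
  candidates: C₊=(4.8956,3.6780) cross=68.020; C₋=(6.6763,-5.9715) cross=-68.020
  mode + wants cross > 0 → take C=(4.8956,3.6780) (cross=68.020)
ex = (C−B)/|BC| = (0.7255,0.6882); ey = (-0.6882,0.7255)
P = B + 0.83·ex + -0.65·ey = (-0.5844,-2.4164)

-0.58 -2.42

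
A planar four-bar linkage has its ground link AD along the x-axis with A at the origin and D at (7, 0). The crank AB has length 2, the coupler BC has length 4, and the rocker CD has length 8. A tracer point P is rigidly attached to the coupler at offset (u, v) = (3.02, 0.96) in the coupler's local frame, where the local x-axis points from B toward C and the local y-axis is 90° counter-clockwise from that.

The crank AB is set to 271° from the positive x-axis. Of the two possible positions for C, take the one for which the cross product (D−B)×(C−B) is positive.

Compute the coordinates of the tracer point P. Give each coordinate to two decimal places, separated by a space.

A=(0,0), D=(7.00,0)
B = A + 2.00·(cos271°, sin271°) = (0.0349, -1.9997)
|BD| = 7.2465
circle(B,4.00) ∩ circle(D,8.00): a=0.3113, h=3.9879
  candidates: C₊=(-0.7664,1.9192) cross=28.898; C₋=(1.4346,-5.7468) cross=-28.898
  mode + wants cross > 0 → take C=(-0.7664,1.9192) (cross=28.898)
ex = (C−B)/|BC| = (-0.2003,0.9797); ey = (-0.9797,-0.2003)
P = B + 3.02·ex + 0.96·ey = (-1.5106,0.7668)

-1.51 0.77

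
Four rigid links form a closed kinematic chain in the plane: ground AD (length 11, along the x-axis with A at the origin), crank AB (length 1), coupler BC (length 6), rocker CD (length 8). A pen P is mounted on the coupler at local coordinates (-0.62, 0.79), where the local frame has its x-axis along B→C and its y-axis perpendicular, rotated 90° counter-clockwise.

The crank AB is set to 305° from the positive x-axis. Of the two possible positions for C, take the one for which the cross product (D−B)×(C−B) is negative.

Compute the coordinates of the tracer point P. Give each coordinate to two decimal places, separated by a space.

A=(0,0), D=(11.00,0)
B = A + 1.00·(cos305°, sin305°) = (0.5736, -0.8192)
|BD| = 10.4586
circle(B,6.00) ∩ circle(D,8.00): a=3.8907, h=4.5676
  candidates: C₊=(4.0945,4.0391) cross=47.770; C₋=(4.8100,-5.0680) cross=-47.770
  mode - wants cross < 0 → take C=(4.8100,-5.0680) (cross=-47.770)
ex = (C−B)/|BC| = (0.7061,-0.7081); ey = (0.7081,0.7061)
P = B + -0.62·ex + 0.79·ey = (0.6952,0.1777)

0.70 0.18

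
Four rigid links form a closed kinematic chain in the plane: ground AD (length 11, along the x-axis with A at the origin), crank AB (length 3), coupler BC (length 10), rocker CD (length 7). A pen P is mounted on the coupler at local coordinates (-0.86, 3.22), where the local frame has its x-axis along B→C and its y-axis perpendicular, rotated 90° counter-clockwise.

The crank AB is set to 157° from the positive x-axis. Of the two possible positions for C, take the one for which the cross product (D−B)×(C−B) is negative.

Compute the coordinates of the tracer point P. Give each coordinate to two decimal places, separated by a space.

A=(0,0), D=(11.00,0)
B = A + 3.00·(cos157°, sin157°) = (-2.7615, 1.1722)
|BD| = 13.8113
circle(B,10.00) ∩ circle(D,7.00): a=8.7520, h=4.8376
  candidates: C₊=(6.3695,5.2496) cross=66.814; C₋=(5.5483,-4.3908) cross=-66.814
  mode - wants cross < 0 → take C=(5.5483,-4.3908) (cross=-66.814)
ex = (C−B)/|BC| = (0.8310,-0.5563); ey = (0.5563,0.8310)
P = B + -0.86·ex + 3.22·ey = (-1.6849,4.3264)

-1.68 4.33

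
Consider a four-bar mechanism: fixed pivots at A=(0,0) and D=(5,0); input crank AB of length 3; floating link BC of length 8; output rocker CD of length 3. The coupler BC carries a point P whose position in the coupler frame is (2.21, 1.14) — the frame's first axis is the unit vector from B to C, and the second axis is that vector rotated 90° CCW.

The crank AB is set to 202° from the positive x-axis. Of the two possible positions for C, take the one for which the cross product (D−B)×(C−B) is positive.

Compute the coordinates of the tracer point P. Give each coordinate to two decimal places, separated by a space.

A=(0,0), D=(5.00,0)
B = A + 3.00·(cos202°, sin202°) = (-2.7816, -1.1238)
|BD| = 7.8623
circle(B,8.00) ∩ circle(D,3.00): a=7.4289, h=2.9685
  candidates: C₊=(4.1467,2.8761) cross=23.339; C₋=(4.9953,-3.0000) cross=-23.339
  mode + wants cross > 0 → take C=(4.1467,2.8761) (cross=23.339)
ex = (C−B)/|BC| = (0.8660,0.5000); ey = (-0.5000,0.8660)
P = B + 2.21·ex + 1.14·ey = (-1.4376,0.9684)

-1.44 0.97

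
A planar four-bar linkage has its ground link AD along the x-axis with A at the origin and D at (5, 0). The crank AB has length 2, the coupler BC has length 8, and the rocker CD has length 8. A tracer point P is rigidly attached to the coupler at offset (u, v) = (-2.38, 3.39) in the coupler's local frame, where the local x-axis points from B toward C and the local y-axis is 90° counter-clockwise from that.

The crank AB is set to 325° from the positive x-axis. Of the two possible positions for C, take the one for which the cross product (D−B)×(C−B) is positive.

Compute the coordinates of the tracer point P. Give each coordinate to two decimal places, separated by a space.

A=(0,0), D=(5.00,0)
B = A + 2.00·(cos325°, sin325°) = (1.6383, -1.1472)
|BD| = 3.5520
circle(B,8.00) ∩ circle(D,8.00): a=1.7760, h=7.8004
  candidates: C₊=(0.8000,6.8088) cross=27.707; C₋=(5.8383,-7.9560) cross=-27.707
  mode + wants cross > 0 → take C=(0.8000,6.8088) (cross=27.707)
ex = (C−B)/|BC| = (-0.1048,0.9945); ey = (-0.9945,-0.1048)
P = B + -2.38·ex + 3.39·ey = (-1.4836,-3.8693)

-1.48 -3.87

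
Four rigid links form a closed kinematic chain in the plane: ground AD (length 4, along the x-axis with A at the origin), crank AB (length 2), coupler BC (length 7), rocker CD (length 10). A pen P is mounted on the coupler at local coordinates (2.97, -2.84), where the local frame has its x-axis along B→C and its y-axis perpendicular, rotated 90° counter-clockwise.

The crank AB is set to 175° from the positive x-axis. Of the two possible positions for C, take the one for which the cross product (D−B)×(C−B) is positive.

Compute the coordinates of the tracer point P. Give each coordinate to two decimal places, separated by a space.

A=(0,0), D=(4.00,0)
B = A + 2.00·(cos175°, sin175°) = (-1.9924, 0.1743)
|BD| = 5.9949
circle(B,7.00) ∩ circle(D,10.00): a=-1.2561, h=6.8864
  candidates: C₊=(-3.0478,7.0943) cross=41.283; C₋=(-3.4482,-6.6726) cross=-41.283
  mode + wants cross > 0 → take C=(-3.0478,7.0943) (cross=41.283)
ex = (C−B)/|BC| = (-0.1508,0.9886); ey = (-0.9886,-0.1508)
P = B + 2.97·ex + -2.84·ey = (0.3674,3.5385)

0.37 3.54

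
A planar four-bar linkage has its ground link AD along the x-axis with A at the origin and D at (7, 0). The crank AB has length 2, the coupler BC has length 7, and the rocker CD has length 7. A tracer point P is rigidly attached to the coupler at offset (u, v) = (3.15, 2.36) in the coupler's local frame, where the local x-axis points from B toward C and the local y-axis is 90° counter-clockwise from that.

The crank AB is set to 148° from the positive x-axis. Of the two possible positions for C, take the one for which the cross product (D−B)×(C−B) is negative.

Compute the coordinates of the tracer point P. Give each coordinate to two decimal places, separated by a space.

A=(0,0), D=(7.00,0)
B = A + 2.00·(cos148°, sin148°) = (-1.6961, 1.0598)
|BD| = 8.7604
circle(B,7.00) ∩ circle(D,7.00): a=4.3802, h=5.4602
  candidates: C₊=(3.3125,5.9500) cross=47.834; C₋=(1.9914,-4.8902) cross=-47.834
  mode - wants cross < 0 → take C=(1.9914,-4.8902) (cross=-47.834)
ex = (C−B)/|BC| = (0.5268,-0.8500); ey = (0.8500,0.5268)
P = B + 3.15·ex + 2.36·ey = (1.9693,-0.3745)

1.97 -0.37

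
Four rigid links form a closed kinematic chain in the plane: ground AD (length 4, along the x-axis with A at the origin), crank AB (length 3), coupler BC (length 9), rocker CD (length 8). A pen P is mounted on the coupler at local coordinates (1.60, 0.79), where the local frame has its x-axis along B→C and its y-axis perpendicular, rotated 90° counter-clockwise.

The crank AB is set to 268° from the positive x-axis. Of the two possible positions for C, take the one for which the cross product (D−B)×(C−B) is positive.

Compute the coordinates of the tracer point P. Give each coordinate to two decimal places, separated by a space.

A=(0,0), D=(4.00,0)
B = A + 3.00·(cos268°, sin268°) = (-0.1047, -2.9982)
|BD| = 5.0831
circle(B,9.00) ∩ circle(D,8.00): a=4.2138, h=7.9526
  candidates: C₊=(-1.3927,5.9092) cross=40.424; C₋=(7.9887,-6.9347) cross=-40.424
  mode + wants cross > 0 → take C=(-1.3927,5.9092) (cross=40.424)
ex = (C−B)/|BC| = (-0.1431,0.9897); ey = (-0.9897,-0.1431)
P = B + 1.60·ex + 0.79·ey = (-1.1156,-1.5277)

-1.12 -1.53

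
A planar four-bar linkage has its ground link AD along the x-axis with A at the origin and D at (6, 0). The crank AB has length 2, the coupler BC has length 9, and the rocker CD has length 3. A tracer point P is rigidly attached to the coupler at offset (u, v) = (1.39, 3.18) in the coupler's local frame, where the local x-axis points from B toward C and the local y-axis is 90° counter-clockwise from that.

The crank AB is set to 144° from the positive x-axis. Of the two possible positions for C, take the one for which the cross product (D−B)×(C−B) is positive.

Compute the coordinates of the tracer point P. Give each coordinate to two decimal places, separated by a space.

A=(0,0), D=(6.00,0)
B = A + 2.00·(cos144°, sin144°) = (-1.6180, 1.1756)
|BD| = 7.7082
circle(B,9.00) ∩ circle(D,3.00): a=8.5245, h=2.8868
  candidates: C₊=(7.2470,2.7286) cross=22.252; C₋=(6.3664,-2.9775) cross=-22.252
  mode + wants cross > 0 → take C=(7.2470,2.7286) (cross=22.252)
ex = (C−B)/|BC| = (0.9850,0.1726); ey = (-0.1726,0.9850)
P = B + 1.39·ex + 3.18·ey = (-0.7976,4.5477)

-0.80 4.55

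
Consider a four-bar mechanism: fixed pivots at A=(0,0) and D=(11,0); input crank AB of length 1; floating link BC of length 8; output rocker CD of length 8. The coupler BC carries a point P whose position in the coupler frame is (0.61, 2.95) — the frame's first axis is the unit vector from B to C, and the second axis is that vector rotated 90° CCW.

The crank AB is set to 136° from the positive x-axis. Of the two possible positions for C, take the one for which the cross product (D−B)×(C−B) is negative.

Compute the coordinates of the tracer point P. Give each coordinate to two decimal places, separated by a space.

1.83 2.30

A=(0,0), D=(11.00,0)
B = A + 1.00·(cos136°, sin136°) = (-0.7193, 0.6947)
|BD| = 11.7399
circle(B,8.00) ∩ circle(D,8.00): a=5.8700, h=5.4354
  candidates: C₊=(5.4619,5.7732) cross=63.811; C₋=(4.8187,-5.0786) cross=-63.811
  mode - wants cross < 0 → take C=(4.8187,-5.0786) (cross=-63.811)
ex = (C−B)/|BC| = (0.6923,-0.7217); ey = (0.7217,0.6923)
P = B + 0.61·ex + 2.95·ey = (1.8318,2.2966)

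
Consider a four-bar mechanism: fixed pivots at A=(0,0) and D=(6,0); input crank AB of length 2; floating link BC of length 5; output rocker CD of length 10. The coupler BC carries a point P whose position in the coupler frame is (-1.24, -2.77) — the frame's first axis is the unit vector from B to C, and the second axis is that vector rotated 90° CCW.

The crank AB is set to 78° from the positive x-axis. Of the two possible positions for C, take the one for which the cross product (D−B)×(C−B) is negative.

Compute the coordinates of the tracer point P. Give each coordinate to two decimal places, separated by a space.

0.20 4.98

A=(0,0), D=(6.00,0)
B = A + 2.00·(cos78°, sin78°) = (0.4158, 1.9563)
|BD| = 5.9169
circle(B,5.00) ∩ circle(D,10.00): a=-3.3793, h=3.6852
  candidates: C₊=(-1.5550,6.5515) cross=21.805; C₋=(-3.9918,-0.4044) cross=-21.805
  mode - wants cross < 0 → take C=(-3.9918,-0.4044) (cross=-21.805)
ex = (C−B)/|BC| = (-0.8815,-0.4721); ey = (0.4721,-0.8815)
P = B + -1.24·ex + -2.77·ey = (0.2011,4.9836)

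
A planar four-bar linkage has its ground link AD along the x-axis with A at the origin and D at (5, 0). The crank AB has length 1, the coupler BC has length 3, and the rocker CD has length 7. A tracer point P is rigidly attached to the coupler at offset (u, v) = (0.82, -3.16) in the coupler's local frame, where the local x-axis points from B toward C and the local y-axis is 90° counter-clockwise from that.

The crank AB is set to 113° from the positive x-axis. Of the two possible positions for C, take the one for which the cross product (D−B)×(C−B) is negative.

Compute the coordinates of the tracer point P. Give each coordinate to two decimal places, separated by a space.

A=(0,0), D=(5.00,0)
B = A + 1.00·(cos113°, sin113°) = (-0.3907, 0.9205)
|BD| = 5.4688
circle(B,3.00) ∩ circle(D,7.00): a=-0.9228, h=2.8546
  candidates: C₊=(-0.8198,3.8897) cross=15.611; C₋=(-1.7808,-1.7380) cross=-15.611
  mode - wants cross < 0 → take C=(-1.7808,-1.7380) (cross=-15.611)
ex = (C−B)/|BC| = (-0.4634,-0.8862); ey = (0.8862,-0.4634)
P = B + 0.82·ex + -3.16·ey = (-3.5710,1.6581)

-3.57 1.66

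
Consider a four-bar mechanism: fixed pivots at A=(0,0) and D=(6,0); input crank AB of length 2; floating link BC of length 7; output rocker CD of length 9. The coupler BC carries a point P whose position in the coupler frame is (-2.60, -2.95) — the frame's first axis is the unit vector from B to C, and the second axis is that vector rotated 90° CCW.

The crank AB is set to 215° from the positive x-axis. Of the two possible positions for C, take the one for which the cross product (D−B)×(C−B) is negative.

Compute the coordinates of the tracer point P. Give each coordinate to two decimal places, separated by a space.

-5.38 0.07

A=(0,0), D=(6.00,0)
B = A + 2.00·(cos215°, sin215°) = (-1.6383, -1.1472)
|BD| = 7.7240
circle(B,7.00) ∩ circle(D,9.00): a=1.7905, h=6.7671
  candidates: C₊=(-0.8727,5.8109) cross=52.269; C₋=(1.1374,-7.5733) cross=-52.269
  mode - wants cross < 0 → take C=(1.1374,-7.5733) (cross=-52.269)
ex = (C−B)/|BC| = (0.3965,-0.9180); ey = (0.9180,0.3965)
P = B + -2.60·ex + -2.95·ey = (-5.3774,0.0699)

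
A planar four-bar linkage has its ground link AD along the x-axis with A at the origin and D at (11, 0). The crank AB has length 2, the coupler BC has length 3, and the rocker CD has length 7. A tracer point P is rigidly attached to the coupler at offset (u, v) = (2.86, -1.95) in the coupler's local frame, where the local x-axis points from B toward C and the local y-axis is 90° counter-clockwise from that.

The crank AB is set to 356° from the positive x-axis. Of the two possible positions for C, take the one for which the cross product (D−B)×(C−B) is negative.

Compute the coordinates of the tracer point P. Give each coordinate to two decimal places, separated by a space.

A=(0,0), D=(11.00,0)
B = A + 2.00·(cos356°, sin356°) = (1.9951, -0.1395)
|BD| = 9.0060
circle(B,3.00) ∩ circle(D,7.00): a=2.2822, h=1.9472
  candidates: C₊=(4.2469,1.8428) cross=17.536; C₋=(4.3072,-2.0511) cross=-17.536
  mode - wants cross < 0 → take C=(4.3072,-2.0511) (cross=-17.536)
ex = (C−B)/|BC| = (0.7707,-0.6372); ey = (0.6372,0.7707)
P = B + 2.86·ex + -1.95·ey = (2.9568,-3.4648)

2.96 -3.46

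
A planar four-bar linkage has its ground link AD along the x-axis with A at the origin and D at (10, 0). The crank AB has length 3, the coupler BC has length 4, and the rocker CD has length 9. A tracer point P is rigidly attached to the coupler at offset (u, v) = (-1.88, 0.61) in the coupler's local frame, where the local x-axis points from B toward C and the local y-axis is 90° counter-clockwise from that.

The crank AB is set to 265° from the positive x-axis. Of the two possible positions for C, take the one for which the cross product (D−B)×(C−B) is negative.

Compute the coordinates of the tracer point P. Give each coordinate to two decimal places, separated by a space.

A=(0,0), D=(10.00,0)
B = A + 3.00·(cos265°, sin265°) = (-0.2615, -2.9886)
|BD| = 10.6878
circle(B,4.00) ∩ circle(D,9.00): a=2.3031, h=3.2705
  candidates: C₊=(1.0352,0.7954) cross=34.954; C₋=(2.8642,-5.4846) cross=-34.954
  mode - wants cross < 0 → take C=(2.8642,-5.4846) (cross=-34.954)
ex = (C−B)/|BC| = (0.7814,-0.6240); ey = (0.6240,0.7814)
P = B + -1.88·ex + 0.61·ey = (-1.3499,-1.3388)

-1.35 -1.34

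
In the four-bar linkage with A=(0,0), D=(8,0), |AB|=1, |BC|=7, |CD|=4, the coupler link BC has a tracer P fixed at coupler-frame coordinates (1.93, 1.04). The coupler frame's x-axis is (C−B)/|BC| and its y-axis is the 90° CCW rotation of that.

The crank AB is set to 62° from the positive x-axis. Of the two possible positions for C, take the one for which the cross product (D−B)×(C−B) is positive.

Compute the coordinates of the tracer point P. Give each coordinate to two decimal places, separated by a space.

A=(0,0), D=(8.00,0)
B = A + 1.00·(cos62°, sin62°) = (0.4695, 0.8829)
|BD| = 7.5821
circle(B,7.00) ∩ circle(D,4.00): a=5.9672, h=3.6595
  candidates: C₊=(6.8223,3.8227) cross=27.747; C₋=(5.9699,-3.4466) cross=-27.747
  mode + wants cross > 0 → take C=(6.8223,3.8227) (cross=27.747)
ex = (C−B)/|BC| = (0.9075,0.4200); ey = (-0.4200,0.9075)
P = B + 1.93·ex + 1.04·ey = (1.7843,2.6373)

1.78 2.64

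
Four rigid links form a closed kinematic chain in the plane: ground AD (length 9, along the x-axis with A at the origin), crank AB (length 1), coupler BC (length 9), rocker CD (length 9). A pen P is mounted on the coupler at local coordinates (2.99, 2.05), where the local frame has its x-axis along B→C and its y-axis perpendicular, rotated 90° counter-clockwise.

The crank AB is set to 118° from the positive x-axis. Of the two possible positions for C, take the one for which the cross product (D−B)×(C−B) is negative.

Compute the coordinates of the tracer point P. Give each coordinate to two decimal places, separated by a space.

2.70 -0.87

A=(0,0), D=(9.00,0)
B = A + 1.00·(cos118°, sin118°) = (-0.4695, 0.8829)
|BD| = 9.5105
circle(B,9.00) ∩ circle(D,9.00): a=4.7553, h=7.6412
  candidates: C₊=(4.9747,8.0496) cross=72.672; C₋=(3.5559,-7.1667) cross=-72.672
  mode - wants cross < 0 → take C=(3.5559,-7.1667) (cross=-72.672)
ex = (C−B)/|BC| = (0.4473,-0.8944); ey = (0.8944,0.4473)
P = B + 2.99·ex + 2.05·ey = (2.7014,-0.8744)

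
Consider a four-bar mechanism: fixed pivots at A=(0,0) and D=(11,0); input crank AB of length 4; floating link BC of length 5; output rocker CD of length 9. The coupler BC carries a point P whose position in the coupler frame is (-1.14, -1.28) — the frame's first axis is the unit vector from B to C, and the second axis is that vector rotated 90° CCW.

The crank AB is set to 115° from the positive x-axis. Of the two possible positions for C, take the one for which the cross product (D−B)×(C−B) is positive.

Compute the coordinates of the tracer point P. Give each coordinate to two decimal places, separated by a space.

A=(0,0), D=(11.00,0)
B = A + 4.00·(cos115°, sin115°) = (-1.6905, 3.6252)
|BD| = 13.1981
circle(B,5.00) ∩ circle(D,9.00): a=4.4775, h=2.2252
  candidates: C₊=(3.2261,4.5350) cross=29.369; C₋=(2.0036,0.2557) cross=-29.369
  mode + wants cross > 0 → take C=(3.2261,4.5350) (cross=29.369)
ex = (C−B)/|BC| = (0.9833,0.1819); ey = (-0.1819,0.9833)
P = B + -1.14·ex + -1.28·ey = (-2.5786,2.1592)

-2.58 2.16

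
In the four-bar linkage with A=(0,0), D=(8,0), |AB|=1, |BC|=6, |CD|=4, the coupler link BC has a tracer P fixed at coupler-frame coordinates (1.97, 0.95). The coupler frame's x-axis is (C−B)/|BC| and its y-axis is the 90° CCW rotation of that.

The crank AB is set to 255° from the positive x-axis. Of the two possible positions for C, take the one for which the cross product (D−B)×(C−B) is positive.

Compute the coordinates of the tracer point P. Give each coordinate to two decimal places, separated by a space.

0.86 0.91

A=(0,0), D=(8.00,0)
B = A + 1.00·(cos255°, sin255°) = (-0.2588, -0.9659)
|BD| = 8.3151
circle(B,6.00) ∩ circle(D,4.00): a=5.3602, h=2.6960
  candidates: C₊=(4.7519,2.3345) cross=22.418; C₋=(5.3783,-3.0210) cross=-22.418
  mode + wants cross > 0 → take C=(4.7519,2.3345) (cross=22.418)
ex = (C−B)/|BC| = (0.8351,0.5501); ey = (-0.5501,0.8351)
P = B + 1.97·ex + 0.95·ey = (0.8638,0.9111)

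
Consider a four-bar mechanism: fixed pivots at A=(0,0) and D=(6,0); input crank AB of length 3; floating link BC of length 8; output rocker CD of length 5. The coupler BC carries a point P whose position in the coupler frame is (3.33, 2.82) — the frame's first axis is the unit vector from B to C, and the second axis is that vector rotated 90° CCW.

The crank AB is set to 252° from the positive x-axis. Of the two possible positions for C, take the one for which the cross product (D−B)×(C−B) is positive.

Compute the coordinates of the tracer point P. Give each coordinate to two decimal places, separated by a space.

-1.69 1.44

A=(0,0), D=(6.00,0)
B = A + 3.00·(cos252°, sin252°) = (-0.9271, -2.8532)
|BD| = 7.4916
circle(B,8.00) ∩ circle(D,5.00): a=6.3487, h=4.8676
  candidates: C₊=(3.0894,4.0655) cross=36.466; C₋=(6.7970,-4.9361) cross=-36.466
  mode + wants cross > 0 → take C=(3.0894,4.0655) (cross=36.466)
ex = (C−B)/|BC| = (0.5021,0.8648); ey = (-0.8648,0.5021)
P = B + 3.33·ex + 2.82·ey = (-1.6940,1.4425)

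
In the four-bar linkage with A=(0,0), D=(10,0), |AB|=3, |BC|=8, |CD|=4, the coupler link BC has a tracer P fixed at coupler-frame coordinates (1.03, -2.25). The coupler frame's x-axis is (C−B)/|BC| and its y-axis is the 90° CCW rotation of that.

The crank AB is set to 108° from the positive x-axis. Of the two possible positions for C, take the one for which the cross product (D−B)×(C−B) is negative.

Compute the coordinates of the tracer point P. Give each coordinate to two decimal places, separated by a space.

A=(0,0), D=(10.00,0)
B = A + 3.00·(cos108°, sin108°) = (-0.9271, 2.8532)
|BD| = 11.2934
circle(B,8.00) ∩ circle(D,4.00): a=7.7718, h=1.8970
  candidates: C₊=(7.0719,2.7251) cross=21.423; C₋=(6.1134,-0.9458) cross=-21.423
  mode - wants cross < 0 → take C=(6.1134,-0.9458) (cross=-21.423)
ex = (C−B)/|BC| = (0.8801,-0.4749); ey = (0.4749,0.8801)
P = B + 1.03·ex + -2.25·ey = (-1.0890,0.3839)

-1.09 0.38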